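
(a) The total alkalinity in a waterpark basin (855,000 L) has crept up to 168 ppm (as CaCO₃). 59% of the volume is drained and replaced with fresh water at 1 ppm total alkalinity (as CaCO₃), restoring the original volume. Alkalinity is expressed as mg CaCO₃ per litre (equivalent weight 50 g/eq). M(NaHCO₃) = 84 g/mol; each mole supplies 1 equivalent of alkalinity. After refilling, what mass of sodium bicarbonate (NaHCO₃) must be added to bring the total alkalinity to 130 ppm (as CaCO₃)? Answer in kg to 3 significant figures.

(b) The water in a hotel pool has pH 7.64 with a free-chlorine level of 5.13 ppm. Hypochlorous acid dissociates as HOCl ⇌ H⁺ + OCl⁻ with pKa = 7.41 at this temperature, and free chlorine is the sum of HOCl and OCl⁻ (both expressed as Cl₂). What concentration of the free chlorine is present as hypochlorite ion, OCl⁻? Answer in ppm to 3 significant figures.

(a) 86.9 kg; (b) 3.23 ppm

(a) After draining 59% and refilling: 168 × 0.41 + 1 × 0.59 = 69.47 ppm.
(a) Deficit to target: 130 − 69.47 = 60.53 mg/L.
(a) As CaCO₃: 60.53 mg/L × 855,000 L = 51,750 g; ÷ 50 g/eq ÷ 1 = 1035 mol NaHCO₃.
(a) Mass: 1035 × 84 = 86,950 g.

(b) [OCl⁻]/[HOCl] = 10^(pH − pKa) = 10^(7.64 − 7.41) = 10^0.23 = 1.698.
(b) Fraction as HOCl = 1 / (1 + 1.698) = 0.3706.
(b) OCl⁻ = (1 − 0.3706) × 5.13 ppm = 3.229 ppm.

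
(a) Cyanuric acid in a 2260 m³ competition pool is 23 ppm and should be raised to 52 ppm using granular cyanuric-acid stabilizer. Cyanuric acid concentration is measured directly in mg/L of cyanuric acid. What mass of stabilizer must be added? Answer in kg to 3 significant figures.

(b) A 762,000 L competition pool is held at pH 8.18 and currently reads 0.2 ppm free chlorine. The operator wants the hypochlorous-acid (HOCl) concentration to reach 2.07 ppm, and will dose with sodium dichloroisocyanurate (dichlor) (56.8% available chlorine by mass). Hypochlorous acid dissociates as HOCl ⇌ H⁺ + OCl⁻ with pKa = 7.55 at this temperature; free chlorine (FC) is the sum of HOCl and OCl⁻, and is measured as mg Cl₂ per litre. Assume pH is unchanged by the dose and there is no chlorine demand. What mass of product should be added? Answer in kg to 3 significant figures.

(a) 65.5 kg; (b) 14.4 kg

(a) Volume: 2260 m³ = 2,260,000 L.
(a) CYA to add: (52 − 23) = 29 mg/L × 2,260,000 L = 65,540 g cyanuric acid.

(b) [OCl⁻]/[HOCl] = 10^(pH − pKa) = 10^(8.18 − 7.55) = 4.266; fraction as HOCl = 1/(1 + 4.266) = 0.1899.
(b) Free chlorine required for 2.07 ppm HOCl: 2.07 / 0.1899 = 10.9 ppm.
(b) FC to add: 10.9 − 0.2 = 10.7 mg/L as Cl₂.
(b) Cl₂ equivalent: 10.7 mg/L × 762,000 L = 8154 g.
(b) Product at 56.8% available Cl: 8154 / 0.568 = 14,350 g.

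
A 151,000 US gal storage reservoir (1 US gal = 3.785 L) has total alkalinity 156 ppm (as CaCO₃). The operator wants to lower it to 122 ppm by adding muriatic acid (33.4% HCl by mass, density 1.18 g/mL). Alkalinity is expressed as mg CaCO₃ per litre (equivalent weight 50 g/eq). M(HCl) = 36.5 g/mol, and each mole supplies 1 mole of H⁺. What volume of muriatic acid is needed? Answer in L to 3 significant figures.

36.0 L

Volume: 151,000 US gal × 3.785 L/gal = 571,535 L.
Alkalinity to neutralize: (156 − 122) = 34 mg/L as CaCO₃ × 571,535 L = 19,430 g as CaCO₃.
Equivalents of H⁺ required: 19,430 ÷ 50 g/eq = 388.6 eq = 388.6 mol HCl.
Mass of HCl: 388.6 × 36.5 = 14,190 g.
Mass of 33.4% solution: 14,190 / 0.334 = 42,470 g.
Volume: 42,470 g ÷ 1.18 g/mL = 35,990 mL.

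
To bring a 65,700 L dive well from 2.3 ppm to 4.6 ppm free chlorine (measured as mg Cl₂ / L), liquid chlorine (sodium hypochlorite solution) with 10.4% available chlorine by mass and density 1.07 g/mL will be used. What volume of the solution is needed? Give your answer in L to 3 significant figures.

1.36 L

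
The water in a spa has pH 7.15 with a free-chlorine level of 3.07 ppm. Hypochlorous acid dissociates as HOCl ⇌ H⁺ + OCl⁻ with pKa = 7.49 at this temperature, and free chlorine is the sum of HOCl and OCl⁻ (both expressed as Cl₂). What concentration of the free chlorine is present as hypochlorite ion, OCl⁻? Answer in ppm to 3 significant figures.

0.963 ppm

[OCl⁻]/[HOCl] = 10^(pH − pKa) = 10^(7.15 − 7.49) = 10^-0.34 = 0.4571.
Fraction as HOCl = 1 / (1 + 0.4571) = 0.6863.
OCl⁻ = (1 − 0.6863) × 3.07 ppm = 0.9631 ppm.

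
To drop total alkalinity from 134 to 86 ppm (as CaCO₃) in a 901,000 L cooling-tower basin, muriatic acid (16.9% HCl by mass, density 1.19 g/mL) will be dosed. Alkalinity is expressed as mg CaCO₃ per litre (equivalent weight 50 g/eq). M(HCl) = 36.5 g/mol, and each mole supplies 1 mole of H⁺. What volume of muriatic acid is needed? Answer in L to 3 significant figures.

157 L

Alkalinity to neutralize: (134 − 86) = 48 mg/L as CaCO₃ × 901,000 L = 43,250 g as CaCO₃.
Equivalents of H⁺ required: 43,250 ÷ 50 g/eq = 865 eq = 865 mol HCl.
Mass of HCl: 865 × 36.5 = 31,570 g.
Mass of 16.9% solution: 31,570 / 0.169 = 186,800 g.
Volume: 186,800 g ÷ 1.19 g/mL = 157,000 mL.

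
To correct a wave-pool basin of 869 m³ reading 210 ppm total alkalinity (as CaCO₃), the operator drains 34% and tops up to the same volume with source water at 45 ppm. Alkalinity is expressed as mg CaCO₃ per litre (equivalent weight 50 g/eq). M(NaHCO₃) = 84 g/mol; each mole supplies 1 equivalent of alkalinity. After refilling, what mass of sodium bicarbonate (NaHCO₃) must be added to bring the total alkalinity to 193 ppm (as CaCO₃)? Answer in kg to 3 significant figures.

57.1 kg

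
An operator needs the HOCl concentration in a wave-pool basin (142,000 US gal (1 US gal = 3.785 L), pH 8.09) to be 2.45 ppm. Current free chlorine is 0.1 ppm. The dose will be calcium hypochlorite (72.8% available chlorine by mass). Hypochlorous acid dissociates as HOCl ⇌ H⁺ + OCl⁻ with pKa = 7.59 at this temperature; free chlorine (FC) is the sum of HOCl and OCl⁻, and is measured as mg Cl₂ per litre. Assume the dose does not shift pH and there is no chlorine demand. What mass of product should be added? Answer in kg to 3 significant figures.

7.45 kg

Volume: 142,000 US gal × 3.785 L/gal = 537,470 L.
[OCl⁻]/[HOCl] = 10^(pH − pKa) = 10^(8.09 − 7.59) = 3.162; fraction as HOCl = 1/(1 + 3.162) = 0.2403.
Free chlorine required for 2.45 ppm HOCl: 2.45 / 0.2403 = 10.2 ppm.
FC to add: 10.2 − 0.1 = 10.1 mg/L as Cl₂.
Cl₂ equivalent: 10.1 mg/L × 537,470 L = 5427 g.
Product at 72.8% available Cl: 5427 / 0.728 = 7455 g.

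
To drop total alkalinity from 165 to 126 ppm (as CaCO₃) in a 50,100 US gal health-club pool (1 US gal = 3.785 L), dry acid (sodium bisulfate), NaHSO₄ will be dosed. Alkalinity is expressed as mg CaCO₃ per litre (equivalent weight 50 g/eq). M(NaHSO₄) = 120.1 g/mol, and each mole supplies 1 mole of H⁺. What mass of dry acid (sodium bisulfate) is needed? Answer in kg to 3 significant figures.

17.8 kg

Volume: 50,100 US gal × 3.785 L/gal = 189,628 L.
Alkalinity to neutralize: (165 − 126) = 39 mg/L as CaCO₃ × 189,628 L = 7396 g as CaCO₃.
Equivalents of H⁺ required: 7396 ÷ 50 g/eq = 147.9 eq = 147.9 mol NaHSO₄.
Mass of NaHSO₄: 147.9 × 120.1 = 17,760 g.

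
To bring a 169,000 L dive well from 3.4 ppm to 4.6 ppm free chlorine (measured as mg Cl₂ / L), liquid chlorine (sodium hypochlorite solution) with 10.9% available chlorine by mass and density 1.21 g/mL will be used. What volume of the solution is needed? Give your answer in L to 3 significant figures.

Chlorine deficit: 4.6 − 3.4 = 1.2 ppm = 1.2 mg/L as Cl₂.
Cl₂ equivalent needed: 1.2 mg/L × 169,000 L = 202,800 mg = 202.8 g.
Product at 10.9% available chlorine: 202.8 / 0.109 = 1861 g.
Volume at density 1.21 g/mL: 1861 g ÷ 1.21 g/mL = 1538 mL.

1.54 L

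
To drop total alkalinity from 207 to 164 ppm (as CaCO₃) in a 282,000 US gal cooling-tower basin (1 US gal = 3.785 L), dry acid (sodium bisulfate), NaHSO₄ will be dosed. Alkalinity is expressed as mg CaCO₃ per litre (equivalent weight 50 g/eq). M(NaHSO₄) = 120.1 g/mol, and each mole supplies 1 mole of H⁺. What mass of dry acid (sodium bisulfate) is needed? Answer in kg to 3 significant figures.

Volume: 282,000 US gal × 3.785 L/gal = 1,067,370 L.
Alkalinity to neutralize: (207 − 164) = 43 mg/L as CaCO₃ × 1,067,370 L = 45,900 g as CaCO₃.
Equivalents of H⁺ required: 45,900 ÷ 50 g/eq = 917.9 eq = 917.9 mol NaHSO₄.
Mass of NaHSO₄: 917.9 × 120.1 = 110,200 g.

110 kg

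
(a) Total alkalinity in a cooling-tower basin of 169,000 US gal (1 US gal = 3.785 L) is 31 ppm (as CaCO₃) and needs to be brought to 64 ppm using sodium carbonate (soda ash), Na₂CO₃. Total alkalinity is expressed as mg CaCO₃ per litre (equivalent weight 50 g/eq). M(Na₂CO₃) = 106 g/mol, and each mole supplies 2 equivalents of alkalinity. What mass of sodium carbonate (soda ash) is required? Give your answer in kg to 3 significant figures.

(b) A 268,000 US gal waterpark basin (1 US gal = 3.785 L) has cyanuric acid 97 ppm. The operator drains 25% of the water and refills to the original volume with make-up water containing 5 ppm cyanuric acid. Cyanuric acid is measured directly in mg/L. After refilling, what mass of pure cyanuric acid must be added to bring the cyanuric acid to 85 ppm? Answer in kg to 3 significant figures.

(a) Volume: 169,000 US gal × 3.785 L/gal = 639,665 L.
(a) Alkalinity to add: (64 − 31) = 33 mg/L as CaCO₃ × 639,665 L = 21,110 g as CaCO₃.
(a) Equivalents: 21,110 g ÷ 50 g/eq = 422.2 eq.
(a) Each mole of Na₂CO₃ supplies 2 eq, so 422.2 / 2 = 211.1 mol.
(a) Mass: 211.1 mol × 106 g/mol = 22,380 g.

(b) Volume: 268,000 US gal × 3.785 L/gal = 1,014,380 L.
(b) After draining 25% and refilling: 97 × 0.75 + 5 × 0.25 = 74 ppm.
(b) Deficit to target: 85 − 74 = 11 mg/L.
(b) Mass: 11 mg/L × 1,014,380 L = 11,160 g cyanuric acid.

(a) 22.4 kg; (b) 11.2 kg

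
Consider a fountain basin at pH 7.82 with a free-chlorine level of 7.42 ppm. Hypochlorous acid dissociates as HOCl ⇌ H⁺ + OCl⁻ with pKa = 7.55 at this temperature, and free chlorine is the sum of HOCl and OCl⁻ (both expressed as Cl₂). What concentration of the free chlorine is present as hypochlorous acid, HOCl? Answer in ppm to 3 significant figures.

2.59 ppm

[OCl⁻]/[HOCl] = 10^(pH − pKa) = 10^(7.82 − 7.55) = 10^0.27 = 1.862.
Fraction as HOCl = 1 / (1 + 1.862) = 0.3494.
HOCl = 0.3494 × 7.42 ppm = 2.593 ppm.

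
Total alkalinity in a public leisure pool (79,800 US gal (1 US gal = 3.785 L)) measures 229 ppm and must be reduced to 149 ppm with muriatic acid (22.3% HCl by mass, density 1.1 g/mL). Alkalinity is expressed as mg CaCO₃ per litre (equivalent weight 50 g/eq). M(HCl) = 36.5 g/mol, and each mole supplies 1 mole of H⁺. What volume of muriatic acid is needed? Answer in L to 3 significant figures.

71.9 L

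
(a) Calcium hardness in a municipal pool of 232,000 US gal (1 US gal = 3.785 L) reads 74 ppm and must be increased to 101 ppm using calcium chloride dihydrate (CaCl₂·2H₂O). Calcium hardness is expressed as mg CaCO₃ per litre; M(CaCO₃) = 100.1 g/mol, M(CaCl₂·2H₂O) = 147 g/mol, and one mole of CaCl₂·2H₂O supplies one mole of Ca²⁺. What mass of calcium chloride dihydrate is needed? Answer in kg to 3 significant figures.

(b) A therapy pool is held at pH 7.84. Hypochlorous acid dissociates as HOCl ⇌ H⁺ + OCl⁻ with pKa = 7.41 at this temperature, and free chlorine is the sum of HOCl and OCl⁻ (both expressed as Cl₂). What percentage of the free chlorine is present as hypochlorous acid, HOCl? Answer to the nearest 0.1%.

(a) 34.8 kg; (b) 27.1%

(a) Volume: 232,000 US gal × 3.785 L/gal = 878,120 L.
(a) Hardness to add: (101 − 74) = 27 mg/L as CaCO₃ × 878,120 L = 23,710 g as CaCO₃.
(a) Moles of Ca²⁺ (1 mol Ca²⁺ ≡ 1 mol CaCO₃): 23,710 / 100.1 g/mol = 236.9 mol.
(a) Mass of CaCl₂·2H₂O: 236.9 × 147 = 34,820 g.

(b) [OCl⁻]/[HOCl] = 10^(pH − pKa) = 10^(7.84 − 7.41) = 10^0.43 = 2.692.
(b) Fraction as HOCl = 1 / (1 + 2.692) = 0.2709.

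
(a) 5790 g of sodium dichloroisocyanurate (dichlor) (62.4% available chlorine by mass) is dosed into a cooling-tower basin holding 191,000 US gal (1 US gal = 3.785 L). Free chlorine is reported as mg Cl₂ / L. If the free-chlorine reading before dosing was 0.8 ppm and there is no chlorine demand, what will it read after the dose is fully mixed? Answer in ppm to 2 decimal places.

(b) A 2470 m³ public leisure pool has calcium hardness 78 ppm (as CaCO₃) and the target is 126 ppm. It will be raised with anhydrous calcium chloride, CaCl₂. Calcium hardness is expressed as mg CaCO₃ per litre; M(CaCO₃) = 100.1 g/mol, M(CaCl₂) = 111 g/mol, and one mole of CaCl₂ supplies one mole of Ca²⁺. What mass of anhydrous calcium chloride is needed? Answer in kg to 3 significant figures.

(a) Volume: 191,000 US gal × 3.785 L/gal = 722,935 L.
(a) Available chlorine delivered: 5790 g × 0.624 = 3613 g as Cl₂.
(a) Concentration rise: 3613 g / 722,935 L = 4.998 mg/L = 5.00 ppm.
(a) Final FC: 0.8 + 5.00 = 5.80 ppm.

(b) Volume: 2470 m³ = 2,470,000 L.
(b) Hardness to add: (126 − 78) = 48 mg/L as CaCO₃ × 2,470,000 L = 118,600 g as CaCO₃.
(b) Moles of Ca²⁺ (1 mol Ca²⁺ ≡ 1 mol CaCO₃): 118,600 / 100.1 g/mol = 1184 mol.
(b) Mass of CaCl₂: 1184 × 111 = 131,500 g.

(a) 5.80 ppm; (b) 131 kg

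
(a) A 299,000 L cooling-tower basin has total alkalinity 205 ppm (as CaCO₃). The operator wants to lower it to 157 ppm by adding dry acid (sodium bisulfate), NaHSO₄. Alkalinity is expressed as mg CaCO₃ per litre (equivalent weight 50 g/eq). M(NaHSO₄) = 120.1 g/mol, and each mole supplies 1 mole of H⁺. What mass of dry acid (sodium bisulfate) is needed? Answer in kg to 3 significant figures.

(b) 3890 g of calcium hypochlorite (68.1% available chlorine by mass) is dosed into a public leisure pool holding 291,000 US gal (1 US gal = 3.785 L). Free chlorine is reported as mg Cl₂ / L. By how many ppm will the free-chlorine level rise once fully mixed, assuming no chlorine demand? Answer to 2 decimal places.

(a) Alkalinity to neutralize: (205 − 157) = 48 mg/L as CaCO₃ × 299,000 L = 14,350 g as CaCO₃.
(a) Equivalents of H⁺ required: 14,350 ÷ 50 g/eq = 287 eq = 287 mol NaHSO₄.
(a) Mass of NaHSO₄: 287 × 120.1 = 34,470 g.

(b) Volume: 291,000 US gal × 3.785 L/gal = 1,101,435 L.
(b) Available chlorine delivered: 3890 g × 0.681 = 2649 g as Cl₂.
(b) Concentration rise: 2649 g / 1,101,435 L = 2.405 mg/L = 2.41 ppm.

(a) 34.5 kg; (b) 2.41 ppm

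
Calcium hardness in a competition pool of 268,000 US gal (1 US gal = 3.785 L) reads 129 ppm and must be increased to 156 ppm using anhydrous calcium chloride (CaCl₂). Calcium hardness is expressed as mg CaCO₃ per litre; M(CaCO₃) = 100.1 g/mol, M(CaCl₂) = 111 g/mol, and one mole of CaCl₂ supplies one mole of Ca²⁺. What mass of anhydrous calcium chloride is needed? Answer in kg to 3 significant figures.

Volume: 268,000 US gal × 3.785 L/gal = 1,014,380 L.
Hardness to add: (156 − 129) = 27 mg/L as CaCO₃ × 1,014,380 L = 27,390 g as CaCO₃.
Moles of Ca²⁺ (1 mol Ca²⁺ ≡ 1 mol CaCO₃): 27,390 / 100.1 g/mol = 273.6 mol.
Mass of CaCl₂: 273.6 × 111 = 30,370 g.

30.4 kg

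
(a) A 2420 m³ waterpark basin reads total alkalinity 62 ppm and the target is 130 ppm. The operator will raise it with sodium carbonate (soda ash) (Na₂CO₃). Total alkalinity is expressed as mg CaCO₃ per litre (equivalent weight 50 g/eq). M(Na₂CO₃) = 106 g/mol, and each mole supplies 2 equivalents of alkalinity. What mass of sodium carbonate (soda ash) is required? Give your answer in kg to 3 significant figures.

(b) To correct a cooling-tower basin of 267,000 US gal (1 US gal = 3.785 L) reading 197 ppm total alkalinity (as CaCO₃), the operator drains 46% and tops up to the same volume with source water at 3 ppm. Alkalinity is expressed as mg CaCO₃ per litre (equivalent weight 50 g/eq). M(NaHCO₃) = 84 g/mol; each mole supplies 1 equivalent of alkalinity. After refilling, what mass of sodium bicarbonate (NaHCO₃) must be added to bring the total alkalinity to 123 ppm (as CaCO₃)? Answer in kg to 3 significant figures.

(a) 174 kg; (b) 25.9 kg

(a) Volume: 2420 m³ = 2,420,000 L.
(a) Alkalinity to add: (130 − 62) = 68 mg/L as CaCO₃ × 2,420,000 L = 164,600 g as CaCO₃.
(a) Equivalents: 164,600 g ÷ 50 g/eq = 3291 eq.
(a) Each mole of Na₂CO₃ supplies 2 eq, so 3291 / 2 = 1646 mol.
(a) Mass: 1646 mol × 106 g/mol = 174,400 g.

(b) Volume: 267,000 US gal × 3.785 L/gal = 1,010,595 L.
(b) After draining 46% and refilling: 197 × 0.54 + 3 × 0.46 = 107.76 ppm.
(b) Deficit to target: 123 − 107.76 = 15.24 mg/L.
(b) As CaCO₃: 15.24 mg/L × 1,010,595 L = 15,400 g; ÷ 50 g/eq ÷ 1 = 308 mol NaHCO₃.
(b) Mass: 308 × 84 = 25,870 g.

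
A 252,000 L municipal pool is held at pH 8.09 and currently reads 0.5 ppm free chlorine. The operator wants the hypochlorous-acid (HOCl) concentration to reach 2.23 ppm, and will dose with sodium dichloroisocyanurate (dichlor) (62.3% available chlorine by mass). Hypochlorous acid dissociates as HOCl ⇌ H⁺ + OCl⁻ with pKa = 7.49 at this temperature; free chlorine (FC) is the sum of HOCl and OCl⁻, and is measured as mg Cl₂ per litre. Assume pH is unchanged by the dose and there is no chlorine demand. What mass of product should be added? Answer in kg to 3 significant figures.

4.29 kg

[OCl⁻]/[HOCl] = 10^(pH − pKa) = 10^(8.09 − 7.49) = 3.981; fraction as HOCl = 1/(1 + 3.981) = 0.2008.
Free chlorine required for 2.23 ppm HOCl: 2.23 / 0.2008 = 11.11 ppm.
FC to add: 11.11 − 0.5 = 10.61 mg/L as Cl₂.
Cl₂ equivalent: 10.61 mg/L × 252,000 L = 2673 g.
Product at 62.3% available Cl: 2673 / 0.623 = 4291 g.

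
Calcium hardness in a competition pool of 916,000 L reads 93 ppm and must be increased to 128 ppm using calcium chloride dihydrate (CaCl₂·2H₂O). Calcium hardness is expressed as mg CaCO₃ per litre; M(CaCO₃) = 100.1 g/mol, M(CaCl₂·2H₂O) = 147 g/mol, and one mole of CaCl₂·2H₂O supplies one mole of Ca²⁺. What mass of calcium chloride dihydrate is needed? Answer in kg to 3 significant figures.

Hardness to add: (128 − 93) = 35 mg/L as CaCO₃ × 916,000 L = 32,060 g as CaCO₃.
Moles of Ca²⁺ (1 mol Ca²⁺ ≡ 1 mol CaCO₃): 32,060 / 100.1 g/mol = 320.3 mol.
Mass of CaCl₂·2H₂O: 320.3 × 147 = 47,080 g.

47.1 kg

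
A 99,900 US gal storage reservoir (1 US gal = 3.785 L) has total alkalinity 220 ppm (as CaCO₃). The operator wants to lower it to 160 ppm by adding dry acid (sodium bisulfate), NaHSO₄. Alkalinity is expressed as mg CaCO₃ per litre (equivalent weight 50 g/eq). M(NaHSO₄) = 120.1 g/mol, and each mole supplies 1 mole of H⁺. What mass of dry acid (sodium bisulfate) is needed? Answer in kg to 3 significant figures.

54.5 kg

Volume: 99,900 US gal × 3.785 L/gal = 378,122 L.
Alkalinity to neutralize: (220 − 160) = 60 mg/L as CaCO₃ × 378,122 L = 22,690 g as CaCO₃.
Equivalents of H⁺ required: 22,690 ÷ 50 g/eq = 453.7 eq = 453.7 mol NaHSO₄.
Mass of NaHSO₄: 453.7 × 120.1 = 54,490 g.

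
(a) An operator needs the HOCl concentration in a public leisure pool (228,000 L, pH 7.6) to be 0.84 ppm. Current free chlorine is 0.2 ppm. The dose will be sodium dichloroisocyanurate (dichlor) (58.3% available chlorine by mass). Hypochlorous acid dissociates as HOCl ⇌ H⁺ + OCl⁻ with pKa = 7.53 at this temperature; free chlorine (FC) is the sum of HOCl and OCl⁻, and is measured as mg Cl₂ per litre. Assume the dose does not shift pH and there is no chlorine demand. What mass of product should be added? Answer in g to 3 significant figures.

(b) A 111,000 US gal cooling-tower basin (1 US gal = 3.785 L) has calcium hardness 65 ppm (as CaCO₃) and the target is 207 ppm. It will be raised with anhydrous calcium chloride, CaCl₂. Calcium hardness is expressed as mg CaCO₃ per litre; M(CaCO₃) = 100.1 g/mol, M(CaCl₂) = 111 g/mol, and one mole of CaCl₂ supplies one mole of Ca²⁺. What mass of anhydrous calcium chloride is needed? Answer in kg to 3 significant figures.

(a) [OCl⁻]/[HOCl] = 10^(pH − pKa) = 10^(7.6 − 7.53) = 1.175; fraction as HOCl = 1/(1 + 1.175) = 0.4598.
(a) Free chlorine required for 0.84 ppm HOCl: 0.84 / 0.4598 = 1.827 ppm.
(a) FC to add: 1.827 − 0.2 = 1.627 mg/L as Cl₂.
(a) Cl₂ equivalent: 1.627 mg/L × 228,000 L = 370.9 g.
(a) Product at 58.3% available Cl: 370.9 / 0.583 = 636.3 g.

(b) Volume: 111,000 US gal × 3.785 L/gal = 420,135 L.
(b) Hardness to add: (207 − 65) = 142 mg/L as CaCO₃ × 420,135 L = 59,660 g as CaCO₃.
(b) Moles of Ca²⁺ (1 mol Ca²⁺ ≡ 1 mol CaCO₃): 59,660 / 100.1 g/mol = 596 mol.
(b) Mass of CaCl₂: 596 × 111 = 66,160 g.

(a) 636 g; (b) 66.2 kg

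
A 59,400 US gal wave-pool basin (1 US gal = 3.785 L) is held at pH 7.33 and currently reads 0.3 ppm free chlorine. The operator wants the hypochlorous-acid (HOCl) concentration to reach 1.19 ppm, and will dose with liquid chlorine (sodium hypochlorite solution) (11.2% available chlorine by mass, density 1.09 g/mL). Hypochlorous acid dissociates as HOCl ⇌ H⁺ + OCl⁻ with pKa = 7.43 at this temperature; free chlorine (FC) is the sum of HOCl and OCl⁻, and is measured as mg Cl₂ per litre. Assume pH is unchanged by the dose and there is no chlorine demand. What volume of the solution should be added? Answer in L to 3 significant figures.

Volume: 59,400 US gal × 3.785 L/gal = 224,829 L.
[OCl⁻]/[HOCl] = 10^(pH − pKa) = 10^(7.33 − 7.43) = 0.7943; fraction as HOCl = 1/(1 + 0.7943) = 0.5573.
Free chlorine required for 1.19 ppm HOCl: 1.19 / 0.5573 = 2.135 ppm.
FC to add: 2.135 − 0.3 = 1.835 mg/L as Cl₂.
Cl₂ equivalent: 1.835 mg/L × 224,829 L = 412.6 g.
Product at 11.2% available Cl: 412.6 / 0.112 = 3684 g.
Volume: 3684 g ÷ 1.09 g/mL = 3380 mL.

3.38 L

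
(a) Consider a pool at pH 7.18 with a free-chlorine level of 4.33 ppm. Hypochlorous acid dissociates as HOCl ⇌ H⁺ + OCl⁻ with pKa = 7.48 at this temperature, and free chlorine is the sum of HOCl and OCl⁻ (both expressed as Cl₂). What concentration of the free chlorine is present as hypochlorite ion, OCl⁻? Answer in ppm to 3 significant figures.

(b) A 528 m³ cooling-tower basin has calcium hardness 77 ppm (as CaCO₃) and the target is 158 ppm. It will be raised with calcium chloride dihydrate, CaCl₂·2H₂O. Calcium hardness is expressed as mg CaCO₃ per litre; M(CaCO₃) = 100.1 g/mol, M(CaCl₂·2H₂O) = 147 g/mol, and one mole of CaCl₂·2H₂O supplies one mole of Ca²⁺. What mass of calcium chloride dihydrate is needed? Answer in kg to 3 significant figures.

(a) 1.45 ppm; (b) 62.8 kg

(a) [OCl⁻]/[HOCl] = 10^(pH − pKa) = 10^(7.18 − 7.48) = 10^-0.30 = 0.5012.
(a) Fraction as HOCl = 1 / (1 + 0.5012) = 0.6661.
(a) OCl⁻ = (1 − 0.6661) × 4.33 ppm = 1.446 ppm.

(b) Volume: 528 m³ = 528,000 L.
(b) Hardness to add: (158 − 77) = 81 mg/L as CaCO₃ × 528,000 L = 42,770 g as CaCO₃.
(b) Moles of Ca²⁺ (1 mol Ca²⁺ ≡ 1 mol CaCO₃): 42,770 / 100.1 g/mol = 427.3 mol.
(b) Mass of CaCl₂·2H₂O: 427.3 × 147 = 62,810 g.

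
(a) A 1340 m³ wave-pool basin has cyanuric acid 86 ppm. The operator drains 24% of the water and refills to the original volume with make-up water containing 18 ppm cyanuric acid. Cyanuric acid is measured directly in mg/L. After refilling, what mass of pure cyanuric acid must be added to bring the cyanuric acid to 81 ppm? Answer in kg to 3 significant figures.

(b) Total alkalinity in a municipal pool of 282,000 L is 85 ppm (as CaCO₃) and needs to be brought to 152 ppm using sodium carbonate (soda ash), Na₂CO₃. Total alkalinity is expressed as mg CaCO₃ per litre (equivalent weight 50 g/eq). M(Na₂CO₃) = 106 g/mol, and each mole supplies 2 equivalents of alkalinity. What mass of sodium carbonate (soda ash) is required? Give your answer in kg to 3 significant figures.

(a) Volume: 1340 m³ = 1,340,000 L.
(a) After draining 24% and refilling: 86 × 0.76 + 18 × 0.24 = 69.68 ppm.
(a) Deficit to target: 81 − 69.68 = 11.32 mg/L.
(a) Mass: 11.32 mg/L × 1,340,000 L = 15,170 g cyanuric acid.

(b) Alkalinity to add: (152 − 85) = 67 mg/L as CaCO₃ × 282,000 L = 18,890 g as CaCO₃.
(b) Equivalents: 18,890 g ÷ 50 g/eq = 377.9 eq.
(b) Each mole of Na₂CO₃ supplies 2 eq, so 377.9 / 2 = 188.9 mol.
(b) Mass: 188.9 mol × 106 g/mol = 20,030 g.

(a) 15.2 kg; (b) 20.0 kg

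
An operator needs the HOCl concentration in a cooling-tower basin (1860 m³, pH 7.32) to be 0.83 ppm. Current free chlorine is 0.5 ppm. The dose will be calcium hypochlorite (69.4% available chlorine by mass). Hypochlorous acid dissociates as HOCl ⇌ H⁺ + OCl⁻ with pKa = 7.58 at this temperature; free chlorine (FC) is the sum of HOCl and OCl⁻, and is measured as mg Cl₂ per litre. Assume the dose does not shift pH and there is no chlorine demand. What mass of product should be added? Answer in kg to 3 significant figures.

2.11 kg

Volume: 1860 m³ = 1,860,000 L.
[OCl⁻]/[HOCl] = 10^(pH − pKa) = 10^(7.32 − 7.58) = 0.5495; fraction as HOCl = 1/(1 + 0.5495) = 0.6454.
Free chlorine required for 0.83 ppm HOCl: 0.83 / 0.6454 = 1.286 ppm.
FC to add: 1.286 − 0.5 = 0.7861 mg/L as Cl₂.
Cl₂ equivalent: 0.7861 mg/L × 1,860,000 L = 1462 g.
Product at 69.4% available Cl: 1462 / 0.694 = 2107 g.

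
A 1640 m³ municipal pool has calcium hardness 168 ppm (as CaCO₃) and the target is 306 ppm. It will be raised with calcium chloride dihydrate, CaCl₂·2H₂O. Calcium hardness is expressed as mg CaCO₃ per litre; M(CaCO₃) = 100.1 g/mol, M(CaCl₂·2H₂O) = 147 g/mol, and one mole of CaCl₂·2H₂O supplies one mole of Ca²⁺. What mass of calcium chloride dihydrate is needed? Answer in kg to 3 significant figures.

332 kg

Volume: 1640 m³ = 1,640,000 L.
Hardness to add: (306 − 168) = 138 mg/L as CaCO₃ × 1,640,000 L = 226,300 g as CaCO₃.
Moles of Ca²⁺ (1 mol Ca²⁺ ≡ 1 mol CaCO₃): 226,300 / 100.1 g/mol = 2261 mol.
Mass of CaCl₂·2H₂O: 2261 × 147 = 332,400 g.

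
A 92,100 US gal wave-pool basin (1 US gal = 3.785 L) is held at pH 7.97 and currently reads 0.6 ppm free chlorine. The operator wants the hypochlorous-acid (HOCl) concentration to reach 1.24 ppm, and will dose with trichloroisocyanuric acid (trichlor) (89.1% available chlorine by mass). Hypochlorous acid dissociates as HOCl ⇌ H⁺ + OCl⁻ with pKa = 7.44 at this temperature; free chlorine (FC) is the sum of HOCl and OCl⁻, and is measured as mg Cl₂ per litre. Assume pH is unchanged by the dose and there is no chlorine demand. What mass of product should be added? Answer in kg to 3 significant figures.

1.89 kg

Volume: 92,100 US gal × 3.785 L/gal = 348,598 L.
[OCl⁻]/[HOCl] = 10^(pH − pKa) = 10^(7.97 − 7.44) = 3.388; fraction as HOCl = 1/(1 + 3.388) = 0.2279.
Free chlorine required for 1.24 ppm HOCl: 1.24 / 0.2279 = 5.442 ppm.
FC to add: 5.442 − 0.6 = 4.842 mg/L as Cl₂.
Cl₂ equivalent: 4.842 mg/L × 348,598 L = 1688 g.
Product at 89.1% available Cl: 1688 / 0.891 = 1894 g.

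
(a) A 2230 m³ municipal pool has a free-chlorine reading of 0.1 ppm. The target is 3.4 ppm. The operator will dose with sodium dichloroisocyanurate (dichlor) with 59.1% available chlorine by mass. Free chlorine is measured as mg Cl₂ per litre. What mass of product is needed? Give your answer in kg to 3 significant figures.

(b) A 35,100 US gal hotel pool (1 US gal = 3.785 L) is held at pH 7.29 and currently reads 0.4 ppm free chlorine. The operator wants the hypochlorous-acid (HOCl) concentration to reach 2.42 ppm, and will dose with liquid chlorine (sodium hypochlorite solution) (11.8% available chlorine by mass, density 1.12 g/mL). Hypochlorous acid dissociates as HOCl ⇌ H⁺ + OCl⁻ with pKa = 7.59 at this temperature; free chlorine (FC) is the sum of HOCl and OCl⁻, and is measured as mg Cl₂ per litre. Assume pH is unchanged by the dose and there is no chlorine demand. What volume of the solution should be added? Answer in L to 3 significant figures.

(a) Volume: 2230 m³ = 2,230,000 L.
(a) Chlorine deficit: 3.4 − 0.1 = 3.3 ppm = 3.3 mg/L as Cl₂.
(a) Cl₂ equivalent needed: 3.3 mg/L × 2,230,000 L = 7,359,000 mg = 7359 g.
(a) Product at 59.1% available chlorine: 7359 / 0.591 = 12,450 g.

(b) Volume: 35,100 US gal × 3.785 L/gal = 132,854 L.
(b) [OCl⁻]/[HOCl] = 10^(pH − pKa) = 10^(7.29 − 7.59) = 0.5012; fraction as HOCl = 1/(1 + 0.5012) = 0.6661.
(b) Free chlorine required for 2.42 ppm HOCl: 2.42 / 0.6661 = 3.633 ppm.
(b) FC to add: 3.633 − 0.4 = 3.233 mg/L as Cl₂.
(b) Cl₂ equivalent: 3.233 mg/L × 132,854 L = 429.5 g.
(b) Product at 11.8% available Cl: 429.5 / 0.118 = 3640 g.
(b) Volume: 3640 g ÷ 1.12 g/mL = 3250 mL.

(a) 12.5 kg; (b) 3.25 L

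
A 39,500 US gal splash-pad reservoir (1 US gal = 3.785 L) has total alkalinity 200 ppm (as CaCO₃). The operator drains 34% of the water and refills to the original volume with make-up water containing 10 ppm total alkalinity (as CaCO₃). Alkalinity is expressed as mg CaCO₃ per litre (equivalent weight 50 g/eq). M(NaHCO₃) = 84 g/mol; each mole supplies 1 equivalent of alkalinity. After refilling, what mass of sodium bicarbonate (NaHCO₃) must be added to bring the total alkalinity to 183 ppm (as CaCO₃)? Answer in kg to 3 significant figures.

12.0 kg

Volume: 39,500 US gal × 3.785 L/gal = 149,508 L.
After draining 34% and refilling: 200 × 0.66 + 10 × 0.34 = 135.4 ppm.
Deficit to target: 183 − 135.4 = 47.6 mg/L.
As CaCO₃: 47.6 mg/L × 149,508 L = 7117 g; ÷ 50 g/eq ÷ 1 = 142.3 mol NaHCO₃.
Mass: 142.3 × 84 = 11,960 g.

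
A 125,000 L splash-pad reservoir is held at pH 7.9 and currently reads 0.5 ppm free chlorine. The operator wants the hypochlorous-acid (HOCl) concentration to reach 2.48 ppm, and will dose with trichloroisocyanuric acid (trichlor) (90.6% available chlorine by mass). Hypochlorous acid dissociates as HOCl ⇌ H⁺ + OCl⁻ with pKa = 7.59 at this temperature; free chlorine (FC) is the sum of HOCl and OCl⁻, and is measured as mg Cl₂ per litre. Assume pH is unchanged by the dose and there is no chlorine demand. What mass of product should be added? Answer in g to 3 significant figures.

972 g

[OCl⁻]/[HOCl] = 10^(pH − pKa) = 10^(7.9 − 7.59) = 2.042; fraction as HOCl = 1/(1 + 2.042) = 0.3288.
Free chlorine required for 2.48 ppm HOCl: 2.48 / 0.3288 = 7.544 ppm.
FC to add: 7.544 − 0.5 = 7.044 mg/L as Cl₂.
Cl₂ equivalent: 7.044 mg/L × 125,000 L = 880.4 g.
Product at 90.6% available Cl: 880.4 / 0.906 = 971.8 g.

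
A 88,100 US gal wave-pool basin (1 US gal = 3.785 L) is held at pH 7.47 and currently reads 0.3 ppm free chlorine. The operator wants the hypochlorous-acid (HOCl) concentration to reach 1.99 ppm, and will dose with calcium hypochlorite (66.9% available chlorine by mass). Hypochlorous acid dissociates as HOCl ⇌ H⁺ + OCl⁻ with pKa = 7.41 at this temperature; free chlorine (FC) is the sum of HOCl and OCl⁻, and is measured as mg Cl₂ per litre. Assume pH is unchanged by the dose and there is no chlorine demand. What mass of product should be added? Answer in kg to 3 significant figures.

1.98 kg

Volume: 88,100 US gal × 3.785 L/gal = 333,458 L.
[OCl⁻]/[HOCl] = 10^(pH − pKa) = 10^(7.47 − 7.41) = 1.148; fraction as HOCl = 1/(1 + 1.148) = 0.4655.
Free chlorine required for 1.99 ppm HOCl: 1.99 / 0.4655 = 4.275 ppm.
FC to add: 4.275 − 0.3 = 3.975 mg/L as Cl₂.
Cl₂ equivalent: 3.975 mg/L × 333,458 L = 1325 g.
Product at 66.9% available Cl: 1325 / 0.669 = 1981 g.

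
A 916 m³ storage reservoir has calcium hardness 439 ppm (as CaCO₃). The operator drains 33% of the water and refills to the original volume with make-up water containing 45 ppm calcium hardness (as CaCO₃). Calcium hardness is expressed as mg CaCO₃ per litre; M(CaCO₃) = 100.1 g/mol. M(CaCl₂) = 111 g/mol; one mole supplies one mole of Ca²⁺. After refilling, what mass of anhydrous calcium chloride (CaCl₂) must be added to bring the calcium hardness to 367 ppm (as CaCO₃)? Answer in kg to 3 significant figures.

58.9 kg

Volume: 916 m³ = 916,000 L.
After draining 33% and refilling: 439 × 0.67 + 45 × 0.33 = 308.98 ppm.
Deficit to target: 367 − 308.98 = 58.02 mg/L.
As CaCO₃: 58.02 mg/L × 916,000 L = 53,150 g; ÷ 100.1 = 530.9 mol Ca²⁺.
Mass: 530.9 × 111 = 58,930 g.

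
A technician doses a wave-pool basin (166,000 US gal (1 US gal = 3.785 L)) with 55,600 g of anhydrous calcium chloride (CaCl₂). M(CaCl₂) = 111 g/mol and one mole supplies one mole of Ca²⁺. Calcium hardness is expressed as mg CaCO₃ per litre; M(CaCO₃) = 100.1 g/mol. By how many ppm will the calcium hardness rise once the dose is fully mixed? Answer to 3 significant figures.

Volume: 166,000 US gal × 3.785 L/gal = 628,310 L.
Moles of Ca²⁺: 55,600 g ÷ 111 g/mol = 500.9 mol.
As CaCO₃: 500.9 mol × 100.1 g/mol = 50,140 g.
Rise: 50,140 g / 628,310 L × 1000 = 79.8 mg/L.

79.8 ppm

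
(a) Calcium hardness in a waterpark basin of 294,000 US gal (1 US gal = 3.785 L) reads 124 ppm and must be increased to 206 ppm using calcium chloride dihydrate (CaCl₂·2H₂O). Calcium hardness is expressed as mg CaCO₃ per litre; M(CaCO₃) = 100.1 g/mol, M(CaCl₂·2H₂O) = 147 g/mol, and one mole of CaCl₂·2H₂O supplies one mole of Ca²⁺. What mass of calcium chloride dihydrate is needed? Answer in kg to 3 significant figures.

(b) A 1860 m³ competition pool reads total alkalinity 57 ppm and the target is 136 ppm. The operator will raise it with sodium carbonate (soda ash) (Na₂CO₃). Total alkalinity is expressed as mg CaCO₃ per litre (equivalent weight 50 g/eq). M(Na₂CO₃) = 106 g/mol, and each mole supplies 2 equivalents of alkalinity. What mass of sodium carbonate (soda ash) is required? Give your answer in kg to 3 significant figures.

(a) 134 kg; (b) 156 kg

(a) Volume: 294,000 US gal × 3.785 L/gal = 1,112,790 L.
(a) Hardness to add: (206 − 124) = 82 mg/L as CaCO₃ × 1,112,790 L = 91,250 g as CaCO₃.
(a) Moles of Ca²⁺ (1 mol Ca²⁺ ≡ 1 mol CaCO₃): 91,250 / 100.1 g/mol = 911.6 mol.
(a) Mass of CaCl₂·2H₂O: 911.6 × 147 = 134,000 g.

(b) Volume: 1860 m³ = 1,860,000 L.
(b) Alkalinity to add: (136 − 57) = 79 mg/L as CaCO₃ × 1,860,000 L = 146,900 g as CaCO₃.
(b) Equivalents: 146,900 g ÷ 50 g/eq = 2939 eq.
(b) Each mole of Na₂CO₃ supplies 2 eq, so 2939 / 2 = 1469 mol.
(b) Mass: 1469 mol × 106 g/mol = 155,800 g.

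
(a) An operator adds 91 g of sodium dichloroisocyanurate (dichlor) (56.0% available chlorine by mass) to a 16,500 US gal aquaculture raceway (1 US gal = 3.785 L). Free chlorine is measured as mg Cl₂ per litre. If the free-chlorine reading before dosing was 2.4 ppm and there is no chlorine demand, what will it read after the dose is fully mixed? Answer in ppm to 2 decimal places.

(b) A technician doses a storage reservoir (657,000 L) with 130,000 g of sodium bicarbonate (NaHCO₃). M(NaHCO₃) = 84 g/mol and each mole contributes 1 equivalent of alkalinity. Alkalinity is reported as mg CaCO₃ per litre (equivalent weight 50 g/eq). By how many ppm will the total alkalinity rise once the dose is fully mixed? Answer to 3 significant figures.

(a) 3.22 ppm; (b) 118 ppm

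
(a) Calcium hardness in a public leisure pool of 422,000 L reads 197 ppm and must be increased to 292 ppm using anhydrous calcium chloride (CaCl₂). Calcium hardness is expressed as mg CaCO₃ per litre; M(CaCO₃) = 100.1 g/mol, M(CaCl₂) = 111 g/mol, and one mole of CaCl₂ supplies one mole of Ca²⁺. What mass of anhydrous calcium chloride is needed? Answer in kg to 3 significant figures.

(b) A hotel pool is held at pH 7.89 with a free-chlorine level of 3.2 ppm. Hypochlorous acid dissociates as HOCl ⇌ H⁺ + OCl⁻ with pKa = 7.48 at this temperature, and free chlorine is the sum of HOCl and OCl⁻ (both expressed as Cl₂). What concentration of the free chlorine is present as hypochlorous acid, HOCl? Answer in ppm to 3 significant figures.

(a) Hardness to add: (292 − 197) = 95 mg/L as CaCO₃ × 422,000 L = 40,090 g as CaCO₃.
(a) Moles of Ca²⁺ (1 mol Ca²⁺ ≡ 1 mol CaCO₃): 40,090 / 100.1 g/mol = 400.5 mol.
(a) Mass of CaCl₂: 400.5 × 111 = 44,460 g.

(b) [OCl⁻]/[HOCl] = 10^(pH − pKa) = 10^(7.89 − 7.48) = 10^0.41 = 2.57.
(b) Fraction as HOCl = 1 / (1 + 2.57) = 0.2801.
(b) HOCl = 0.2801 × 3.2 ppm = 0.8963 ppm.

(a) 44.5 kg; (b) 0.896 ppm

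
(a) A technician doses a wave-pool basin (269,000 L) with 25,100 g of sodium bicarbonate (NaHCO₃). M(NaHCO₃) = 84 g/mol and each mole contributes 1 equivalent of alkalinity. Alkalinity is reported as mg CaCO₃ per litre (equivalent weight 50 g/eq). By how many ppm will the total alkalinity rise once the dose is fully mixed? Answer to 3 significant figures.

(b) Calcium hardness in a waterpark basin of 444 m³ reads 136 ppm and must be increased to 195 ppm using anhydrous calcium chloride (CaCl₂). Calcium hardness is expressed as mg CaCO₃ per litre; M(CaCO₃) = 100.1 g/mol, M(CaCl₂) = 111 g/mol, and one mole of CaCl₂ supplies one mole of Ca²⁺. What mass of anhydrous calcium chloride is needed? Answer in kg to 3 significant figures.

(a) Moles of NaHCO₃: 25,100 g ÷ 84 g/mol = 298.8 mol → 298.8 eq of alkalinity.
(a) As CaCO₃: 298.8 eq × 50 g/eq = 14,940 g.
(a) Rise: 14,940 g / 269,000 L × 1000 = 55.54 mg/L.

(b) Volume: 444 m³ = 444,000 L.
(b) Hardness to add: (195 − 136) = 59 mg/L as CaCO₃ × 444,000 L = 26,200 g as CaCO₃.
(b) Moles of Ca²⁺ (1 mol Ca²⁺ ≡ 1 mol CaCO₃): 26,200 / 100.1 g/mol = 261.7 mol.
(b) Mass of CaCl₂: 261.7 × 111 = 29,050 g.

(a) 55.5 ppm; (b) 29.0 kg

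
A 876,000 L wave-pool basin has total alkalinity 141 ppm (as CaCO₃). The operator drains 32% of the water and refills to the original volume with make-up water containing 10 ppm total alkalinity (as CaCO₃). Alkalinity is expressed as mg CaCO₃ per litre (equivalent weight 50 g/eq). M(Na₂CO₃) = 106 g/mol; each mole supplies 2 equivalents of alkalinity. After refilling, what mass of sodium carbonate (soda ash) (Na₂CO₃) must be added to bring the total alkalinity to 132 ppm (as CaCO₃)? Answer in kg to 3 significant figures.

30.6 kg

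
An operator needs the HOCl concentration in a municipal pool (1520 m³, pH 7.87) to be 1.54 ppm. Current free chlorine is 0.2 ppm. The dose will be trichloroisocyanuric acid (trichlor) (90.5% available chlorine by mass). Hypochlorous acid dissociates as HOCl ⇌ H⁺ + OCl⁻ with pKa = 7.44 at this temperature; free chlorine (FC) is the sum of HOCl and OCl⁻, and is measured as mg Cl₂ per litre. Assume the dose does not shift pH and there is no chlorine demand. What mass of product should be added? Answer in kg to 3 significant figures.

Volume: 1520 m³ = 1,520,000 L.
[OCl⁻]/[HOCl] = 10^(pH − pKa) = 10^(7.87 − 7.44) = 2.692; fraction as HOCl = 1/(1 + 2.692) = 0.2709.
Free chlorine required for 1.54 ppm HOCl: 1.54 / 0.2709 = 5.685 ppm.
FC to add: 5.685 − 0.2 = 5.485 mg/L as Cl₂.
Cl₂ equivalent: 5.485 mg/L × 1,520,000 L = 8337 g.
Product at 90.5% available Cl: 8337 / 0.905 = 9212 g.

9.21 kg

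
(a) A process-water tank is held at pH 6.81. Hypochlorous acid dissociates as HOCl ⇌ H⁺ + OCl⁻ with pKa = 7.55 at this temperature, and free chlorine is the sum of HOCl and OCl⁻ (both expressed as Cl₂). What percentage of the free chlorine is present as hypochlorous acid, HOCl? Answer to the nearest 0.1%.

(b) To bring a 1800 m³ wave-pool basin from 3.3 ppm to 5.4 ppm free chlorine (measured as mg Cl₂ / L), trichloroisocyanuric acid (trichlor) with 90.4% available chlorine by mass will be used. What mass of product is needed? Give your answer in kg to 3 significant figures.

(a) [OCl⁻]/[HOCl] = 10^(pH − pKa) = 10^(6.81 − 7.55) = 10^-0.74 = 0.182.
(a) Fraction as HOCl = 1 / (1 + 0.182) = 0.846.

(b) Volume: 1800 m³ = 1,800,000 L.
(b) Chlorine deficit: 5.4 − 3.3 = 2.1 ppm = 2.1 mg/L as Cl₂.
(b) Cl₂ equivalent needed: 2.1 mg/L × 1,800,000 L = 3,780,000 mg = 3780 g.
(b) Product at 90.4% available chlorine: 3780 / 0.904 = 4181 g.

(a) 84.6%; (b) 4.18 kg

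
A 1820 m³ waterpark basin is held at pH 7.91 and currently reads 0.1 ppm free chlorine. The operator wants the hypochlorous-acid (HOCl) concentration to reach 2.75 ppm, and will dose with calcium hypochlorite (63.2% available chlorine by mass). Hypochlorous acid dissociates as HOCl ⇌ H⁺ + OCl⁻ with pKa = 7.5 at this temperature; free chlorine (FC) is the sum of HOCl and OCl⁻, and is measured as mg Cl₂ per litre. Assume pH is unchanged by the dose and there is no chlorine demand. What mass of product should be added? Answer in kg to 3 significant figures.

Volume: 1820 m³ = 1,820,000 L.
[OCl⁻]/[HOCl] = 10^(pH − pKa) = 10^(7.91 − 7.5) = 2.57; fraction as HOCl = 1/(1 + 2.57) = 0.2801.
Free chlorine required for 2.75 ppm HOCl: 2.75 / 0.2801 = 9.819 ppm.
FC to add: 9.819 − 0.1 = 9.719 mg/L as Cl₂.
Cl₂ equivalent: 9.719 mg/L × 1,820,000 L = 17,690 g.
Product at 63.2% available Cl: 17,690 / 0.632 = 27,990 g.

28.0 kg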